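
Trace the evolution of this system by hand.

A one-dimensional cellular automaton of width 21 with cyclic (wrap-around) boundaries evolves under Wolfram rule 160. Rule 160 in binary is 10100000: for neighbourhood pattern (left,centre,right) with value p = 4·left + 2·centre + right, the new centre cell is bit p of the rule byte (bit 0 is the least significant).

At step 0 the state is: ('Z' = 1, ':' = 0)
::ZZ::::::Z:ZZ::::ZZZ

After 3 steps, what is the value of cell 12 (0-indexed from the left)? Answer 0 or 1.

0

k=0  ::ZZ::::::Z:ZZ::::ZZZ
k=1  :::::::::::Z:::::::Z:
k=2  :::::::::::::::::::::
k=3  :::::::::::::::::::::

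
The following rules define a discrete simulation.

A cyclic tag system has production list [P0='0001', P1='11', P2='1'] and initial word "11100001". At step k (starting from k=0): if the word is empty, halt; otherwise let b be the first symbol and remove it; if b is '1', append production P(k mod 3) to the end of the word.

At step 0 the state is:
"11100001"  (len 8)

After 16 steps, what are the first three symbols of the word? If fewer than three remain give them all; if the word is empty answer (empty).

k=0  "11100001"  (len 8)
k=1  "11000010001"  (len 11)
k=2  "100001000111"  (len 12)
k=3  "000010001111"  (len 12)
k=4  "00010001111"  (len 11)
k=5  "0010001111"  (len 10)
k=6  "010001111"  (len 9)
k=7  "10001111"  (len 8)
k=8  "000111111"  (len 9)
k=9  "00111111"  (len 8)
k=10  "0111111"  (len 7)
k=11  "111111"  (len 6)
k=12  "111111"  (len 6)
k=13  "111110001"  (len 9)
k=14  "1111000111"  (len 10)
k=15  "1110001111"  (len 10)
k=16  "1100011110001"  (len 13)

110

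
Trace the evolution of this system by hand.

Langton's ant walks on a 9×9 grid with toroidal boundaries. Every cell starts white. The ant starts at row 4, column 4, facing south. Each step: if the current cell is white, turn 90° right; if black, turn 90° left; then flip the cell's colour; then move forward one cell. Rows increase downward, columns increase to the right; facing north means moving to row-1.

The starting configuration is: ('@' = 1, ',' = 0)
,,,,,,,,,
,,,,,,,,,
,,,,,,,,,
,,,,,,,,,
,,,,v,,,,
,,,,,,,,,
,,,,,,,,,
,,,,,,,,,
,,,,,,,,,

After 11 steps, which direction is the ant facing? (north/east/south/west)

east

gen 0: ,,,,,,,,,
,,,,,,,,,
,,,,,,,,,
,,,,,,,,,
,,,,v,,,,
,,,,,,,,,
,,,,,,,,,
,,,,,,,,,
,,,,,,,,,
gen 1: ,,,,,,,,,
,,,,,,,,,
,,,,,,,,,
,,,,,,,,,
,,,<@,,,,
,,,,,,,,,
,,,,,,,,,
,,,,,,,,,
,,,,,,,,,
gen 2: ,,,,,,,,,
,,,,,,,,,
,,,,,,,,,
,,,^,,,,,
,,,@@,,,,
,,,,,,,,,
,,,,,,,,,
,,,,,,,,,
,,,,,,,,,
gen 3: ,,,,,,,,,
,,,,,,,,,
,,,,,,,,,
,,,@>,,,,
,,,@@,,,,
,,,,,,,,,
,,,,,,,,,
,,,,,,,,,
,,,,,,,,,
gen 4: ,,,,,,,,,
,,,,,,,,,
,,,,,,,,,
,,,@@,,,,
,,,@v,,,,
,,,,,,,,,
,,,,,,,,,
,,,,,,,,,
,,,,,,,,,
gen 5: ,,,,,,,,,
,,,,,,,,,
,,,,,,,,,
,,,@@,,,,
,,,@,>,,,
,,,,,,,,,
,,,,,,,,,
,,,,,,,,,
,,,,,,,,,
gen 6: ,,,,,,,,,
,,,,,,,,,
,,,,,,,,,
,,,@@,,,,
,,,@,@,,,
,,,,,v,,,
,,,,,,,,,
,,,,,,,,,
,,,,,,,,,
gen 7: ,,,,,,,,,
,,,,,,,,,
,,,,,,,,,
,,,@@,,,,
,,,@,@,,,
,,,,<@,,,
,,,,,,,,,
,,,,,,,,,
,,,,,,,,,
gen 8: ,,,,,,,,,
,,,,,,,,,
,,,,,,,,,
,,,@@,,,,
,,,@^@,,,
,,,,@@,,,
,,,,,,,,,
,,,,,,,,,
,,,,,,,,,
gen 9: ,,,,,,,,,
,,,,,,,,,
,,,,,,,,,
,,,@@,,,,
,,,@@>,,,
,,,,@@,,,
,,,,,,,,,
,,,,,,,,,
,,,,,,,,,
gen 10: ,,,,,,,,,
,,,,,,,,,
,,,,,,,,,
,,,@@^,,,
,,,@@,,,,
,,,,@@,,,
,,,,,,,,,
,,,,,,,,,
,,,,,,,,,
gen 11: ,,,,,,,,,
,,,,,,,,,
,,,,,,,,,
,,,@@@>,,
,,,@@,,,,
,,,,@@,,,
,,,,,,,,,
,,,,,,,,,
,,,,,,,,,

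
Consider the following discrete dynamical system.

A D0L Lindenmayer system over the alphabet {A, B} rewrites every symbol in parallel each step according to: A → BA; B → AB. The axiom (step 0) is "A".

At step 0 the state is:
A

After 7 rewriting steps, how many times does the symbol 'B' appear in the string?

gen 0: A
gen 1: BA
gen 2: ABBA
gen 3: BAABABBA
gen 4: ABBABAABBAABABBA
gen 5: BAABABBAABBABAABABBABAABBAABABBA
gen 6: ABBABAABBAABABBABAABABBAABBABAABBAABABBAABBABAABABBABAABBAABABBA
gen 7: BAABABBAABBABAABABBABAABBAABABBAABBABAABBAABABBABAABABBAAB…ABBAABABBABAABABBAABBABAABBAABABBAABBABAABABBABAABBAABABBA  (len 128)

64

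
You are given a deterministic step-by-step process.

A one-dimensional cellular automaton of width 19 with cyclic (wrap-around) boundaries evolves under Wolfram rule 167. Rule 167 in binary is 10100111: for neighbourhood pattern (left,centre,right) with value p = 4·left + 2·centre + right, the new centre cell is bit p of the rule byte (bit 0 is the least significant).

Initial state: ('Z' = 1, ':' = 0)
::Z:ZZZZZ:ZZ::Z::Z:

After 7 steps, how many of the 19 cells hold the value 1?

[0] ::Z:ZZZZZ:ZZ::Z::Z:
[1] ZZZZ:ZZZ:Z:::ZZ:ZZ:
[2] :ZZ:Z:Z:ZZ:ZZ::Z::Z
[3] Z::ZZZZZ::Z:::ZZ:ZZ
[4] ::Z:ZZZ::ZZ:ZZ::Z:Z
[5] :ZZZ:Z::Z::Z:::ZZZZ
[6] Z:Z:ZZ:ZZ:ZZ:ZZ:ZZ:
[7] ZZZZ::Z::Z::Z::Z::Z

9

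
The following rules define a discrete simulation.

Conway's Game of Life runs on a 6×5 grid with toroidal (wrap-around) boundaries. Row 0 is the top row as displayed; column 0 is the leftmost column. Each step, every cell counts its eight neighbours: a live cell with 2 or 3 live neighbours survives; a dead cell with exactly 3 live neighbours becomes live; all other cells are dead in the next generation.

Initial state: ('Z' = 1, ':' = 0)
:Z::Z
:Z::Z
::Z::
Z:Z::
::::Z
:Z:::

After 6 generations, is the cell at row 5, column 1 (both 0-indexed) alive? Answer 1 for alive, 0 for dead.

0

[0] :Z::Z
:Z::Z
::Z::
Z:Z::
::::Z
:Z:::
[1] :ZZ::
:ZZZ:
Z:ZZ:
:Z:Z:
ZZ:::
:::::
[2] :Z:Z:
Z:::Z
Z::::
:::Z:
ZZZ::
Z:Z::
[3] :ZZZ:
ZZ::Z
Z::::
Z:Z:Z
Z:ZZZ
Z::ZZ
[4] :::::
:::ZZ
:::Z:
::Z::
::Z::
:::::
[5] :::::
:::ZZ
::ZZZ
::ZZ:
:::::
:::::
[6] :::::
::Z:Z
:::::
::Z:Z
:::::
:::::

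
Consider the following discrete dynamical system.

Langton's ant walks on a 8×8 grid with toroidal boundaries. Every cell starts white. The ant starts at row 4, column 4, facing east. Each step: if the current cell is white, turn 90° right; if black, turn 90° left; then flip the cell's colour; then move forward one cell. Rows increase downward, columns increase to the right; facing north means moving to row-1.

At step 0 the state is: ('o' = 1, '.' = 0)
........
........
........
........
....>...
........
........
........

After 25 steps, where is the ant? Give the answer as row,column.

3,2

0) ........
........
........
........
....>...
........
........
........
1) ........
........
........
........
....o...
....v...
........
........
2) ........
........
........
........
....o...
...<o...
........
........
3) ........
........
........
........
...^o...
...oo...
........
........
4) ........
........
........
........
...o>...
...oo...
........
........
5) ........
........
........
....^...
...o....
...oo...
........
........
6) ........
........
........
....o>..
...o....
...oo...
........
........
7) ........
........
........
....oo..
...o.v..
...oo...
........
........
8) ........
........
........
....oo..
...o<o..
...oo...
........
........
9) ........
........
........
....^o..
...ooo..
...oo...
........
........
10) ........
........
........
...<.o..
...ooo..
...oo...
........
........
11) ........
........
...^....
...o.o..
...ooo..
...oo...
........
........
12) ........
........
...o>...
...o.o..
...ooo..
...oo...
........
........
13) ........
........
...oo...
...ovo..
...ooo..
...oo...
........
........
14) ........
........
...oo...
...<oo..
...ooo..
...oo...
........
........
15) ........
........
...oo...
....oo..
...voo..
...oo...
........
........
16) ........
........
...oo...
....oo..
....>o..
...oo...
........
........
17) ........
........
...oo...
....^o..
.....o..
...oo...
........
........
18) ........
........
...oo...
...<.o..
.....o..
...oo...
........
........
19) ........
........
...^o...
...o.o..
.....o..
...oo...
........
........
20) ........
........
..<.o...
...o.o..
.....o..
...oo...
........
........
21) ........
..^.....
..o.o...
...o.o..
.....o..
...oo...
........
........
22) ........
..o>....
..o.o...
...o.o..
.....o..
...oo...
........
........
23) ........
..oo....
..ovo...
...o.o..
.....o..
...oo...
........
........
24) ........
..oo....
..<oo...
...o.o..
.....o..
...oo...
........
........
25) ........
..oo....
...oo...
..vo.o..
.....o..
...oo...
........
........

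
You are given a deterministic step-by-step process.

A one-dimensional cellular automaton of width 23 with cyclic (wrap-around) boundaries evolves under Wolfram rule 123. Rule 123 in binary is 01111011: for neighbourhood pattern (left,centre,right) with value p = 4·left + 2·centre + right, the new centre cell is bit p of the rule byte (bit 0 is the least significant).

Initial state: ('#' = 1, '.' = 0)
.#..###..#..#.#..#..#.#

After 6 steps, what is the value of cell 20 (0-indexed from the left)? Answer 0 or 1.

0) .#..###..#..#.#..#..#.#
1) #.###.###.##.#.##.##.#.
2) .##.###.#####.#######.#
3) #####.###...###.....##.
4) #...###.#####.#########
5) #####.###...###........
6) #...###.#####.#########

1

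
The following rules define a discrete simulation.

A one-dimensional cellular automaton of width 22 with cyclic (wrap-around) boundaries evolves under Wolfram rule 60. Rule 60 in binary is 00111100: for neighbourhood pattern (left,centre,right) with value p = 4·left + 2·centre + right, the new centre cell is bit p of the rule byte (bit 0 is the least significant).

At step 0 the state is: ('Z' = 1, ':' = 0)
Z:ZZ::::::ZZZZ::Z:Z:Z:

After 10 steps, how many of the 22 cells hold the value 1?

step 0: Z:ZZ::::::ZZZZ::Z:Z:Z:
step 1: ZZZ:Z:::::Z:::Z:ZZZZZZ
step 2: :::ZZZ::::ZZ::ZZZ:::::
step 3: :::Z::Z:::Z:Z:Z::Z::::
step 4: :::ZZ:ZZ::ZZZZZZ:ZZ:::
step 5: :::Z:ZZ:Z:Z:::::ZZ:Z::
step 6: :::ZZZ:ZZZZZ::::Z:ZZZ:
step 7: :::Z::ZZ::::Z:::ZZZ::Z
step 8: Z::ZZ:Z:Z:::ZZ::Z::Z:Z
step 9: :Z:Z:ZZZZZ::Z:Z:ZZ:ZZZ
step 10: ZZZZZZ::::Z:ZZZZZ:ZZ::

14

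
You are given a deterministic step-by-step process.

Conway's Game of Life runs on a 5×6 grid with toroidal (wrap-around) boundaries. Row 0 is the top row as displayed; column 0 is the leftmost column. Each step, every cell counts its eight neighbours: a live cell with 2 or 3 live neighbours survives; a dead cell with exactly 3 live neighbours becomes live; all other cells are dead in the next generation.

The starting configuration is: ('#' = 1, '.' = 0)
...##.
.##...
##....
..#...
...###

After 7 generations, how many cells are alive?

14

k=0  ...##.
.##...
##....
..#...
...###
k=1  .....#
####..
#.....
######
..#..#
k=2  ...###
###..#
......
..###.
..#...
k=3  ...###
####.#
#...##
..##..
..#..#
k=4  ......
.##...
......
####..
..#..#
k=5  .##...
......
#..#..
####..
#.##..
k=6  .###..
.##...
#..#..
#...##
#.....
k=7  #..#..
#.....
#.###.
##..#.
#.###.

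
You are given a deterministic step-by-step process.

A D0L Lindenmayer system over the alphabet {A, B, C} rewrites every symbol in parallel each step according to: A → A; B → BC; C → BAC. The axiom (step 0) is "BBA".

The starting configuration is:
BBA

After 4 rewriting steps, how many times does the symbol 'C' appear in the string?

16

t=0: BBA
t=1: BCBCA
t=2: BCBACBCBACA
t=3: BCBACBCABACBCBACBCABACA
t=4: BCBACBCABACBCBACABCABACBCBACBCABACBCBACABCABACA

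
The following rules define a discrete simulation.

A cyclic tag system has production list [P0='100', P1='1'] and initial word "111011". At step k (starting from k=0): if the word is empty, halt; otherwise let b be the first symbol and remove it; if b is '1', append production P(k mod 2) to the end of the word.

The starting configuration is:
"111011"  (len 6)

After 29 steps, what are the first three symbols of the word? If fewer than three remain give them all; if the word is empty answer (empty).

gen 0: "111011"  (len 6)
gen 1: "11011100"  (len 8)
gen 2: "10111001"  (len 8)
gen 3: "0111001100"  (len 10)
gen 4: "111001100"  (len 9)
gen 5: "11001100100"  (len 11)
gen 6: "10011001001"  (len 11)
gen 7: "0011001001100"  (len 13)
gen 8: "011001001100"  (len 12)
gen 9: "11001001100"  (len 11)
gen 10: "10010011001"  (len 11)
gen 11: "0010011001100"  (len 13)
gen 12: "010011001100"  (len 12)
gen 13: "10011001100"  (len 11)
gen 14: "00110011001"  (len 11)
gen 15: "0110011001"  (len 10)
gen 16: "110011001"  (len 9)
gen 17: "10011001100"  (len 11)
gen 18: "00110011001"  (len 11)
gen 19: "0110011001"  (len 10)
gen 20: "110011001"  (len 9)
gen 21: "10011001100"  (len 11)
gen 22: "00110011001"  (len 11)
gen 23: "0110011001"  (len 10)
gen 24: "110011001"  (len 9)
gen 25: "10011001100"  (len 11)
gen 26: "00110011001"  (len 11)
gen 27: "0110011001"  (len 10)
gen 28: "110011001"  (len 9)
gen 29: "10011001100"  (len 11)

100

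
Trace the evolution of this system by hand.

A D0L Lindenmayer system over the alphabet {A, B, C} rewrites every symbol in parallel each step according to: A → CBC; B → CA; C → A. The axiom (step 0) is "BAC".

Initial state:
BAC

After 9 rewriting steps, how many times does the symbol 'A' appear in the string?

gen 0: BAC
gen 1: CACBCA
gen 2: ACBCACAACBC
gen 3: CBCACAACBCACBCCBCACAA
gen 4: ACAACBCACBCCBCACAACBCACAAACAACBCACBCCBC
gen 5: CBCACBCCBCACAACBCACAAACAACBCACBCCBCACAACBCACBCCBCCBCACBCCBCACAACBCACAAACAA
gen 6: ACAACBCACAAACAACBCACBCCBCACAACBCACBCCBCCBCACBCCBCACAACBCAC…CACAAACAAACAACBCACAAACAACBCACBCCBCACAACBCACBCCBCCBCACBCCBC  (len 138)
gen 7: CBCACBCCBCACAACBCACBCCBCCBCACBCCBCACAACBCACAAACAACBCACBCCB…CBCACAACBCACAAACAACBCACBCCBCACAACBCACAAACAAACAACBCACAAACAA  (len 261)
gen 8: ACAACBCACAAACAACBCACBCCBCACAACBCACAAACAAACAACBCACAAACAACBC…ACAACBCACBCCBCCBCACBCCBCCBCACBCCBCACAACBCACBCCBCCBCACBCCBC  (len 488)
gen 9: CBCACBCCBCACAACBCACBCCBCCBCACBCCBCACAACBCACAAACAACBCACBCCB…CAAACAACBCACAAACAACBCACBCCBCACAACBCACAAACAAACAACBCACAAACAA  (len 921)

316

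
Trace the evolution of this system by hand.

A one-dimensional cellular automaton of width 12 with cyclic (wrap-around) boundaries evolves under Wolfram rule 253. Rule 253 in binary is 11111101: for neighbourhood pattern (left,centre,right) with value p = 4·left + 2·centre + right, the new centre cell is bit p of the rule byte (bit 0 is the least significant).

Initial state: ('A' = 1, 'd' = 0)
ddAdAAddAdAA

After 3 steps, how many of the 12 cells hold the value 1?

gen 0: ddAdAAddAdAA
gen 1: AdAAAAAdAAAA
gen 2: AAAAAAAAAAAA
gen 3: AAAAAAAAAAAA

12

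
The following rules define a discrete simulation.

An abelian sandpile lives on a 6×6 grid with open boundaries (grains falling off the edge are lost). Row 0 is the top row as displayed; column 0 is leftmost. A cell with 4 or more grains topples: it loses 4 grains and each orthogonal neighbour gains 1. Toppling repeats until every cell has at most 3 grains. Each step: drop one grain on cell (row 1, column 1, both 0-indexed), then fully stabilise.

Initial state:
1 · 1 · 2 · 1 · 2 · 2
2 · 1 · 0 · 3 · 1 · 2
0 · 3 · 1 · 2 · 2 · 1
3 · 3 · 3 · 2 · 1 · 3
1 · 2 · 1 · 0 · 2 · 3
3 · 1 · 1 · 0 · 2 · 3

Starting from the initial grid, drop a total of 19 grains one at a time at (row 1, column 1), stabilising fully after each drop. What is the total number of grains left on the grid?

step 0: 1 · 1 · 2 · 1 · 2 · 2
2 · 1 · 0 · 3 · 1 · 2
0 · 3 · 1 · 2 · 2 · 1
3 · 3 · 3 · 2 · 1 · 3
1 · 2 · 1 · 0 · 2 · 3
3 · 1 · 1 · 0 · 2 · 3
step 1: 1 · 1 · 2 · 1 · 2 · 2
2 · 2 · 0 · 3 · 1 · 2
0 · 3 · 1 · 2 · 2 · 1
3 · 3 · 3 · 2 · 1 · 3
1 · 2 · 1 · 0 · 2 · 3
3 · 1 · 1 · 0 · 2 · 3
step 2: 1 · 1 · 2 · 1 · 2 · 2
2 · 3 · 0 · 3 · 1 · 2
0 · 3 · 1 · 2 · 2 · 1
3 · 3 · 3 · 2 · 1 · 3
1 · 2 · 1 · 0 · 2 · 3
3 · 1 · 1 · 0 · 2 · 3
step 3: 1 · 2 · 2 · 1 · 2 · 2
3 · 1 · 1 · 3 · 1 · 2
2 · 1 · 3 · 2 · 2 · 1
0 · 2 · 0 · 3 · 1 · 3
2 · 3 · 2 · 0 · 2 · 3
3 · 1 · 1 · 0 · 2 · 3
step 4: 1 · 2 · 2 · 1 · 2 · 2
3 · 2 · 1 · 3 · 1 · 2
2 · 1 · 3 · 2 · 2 · 1
0 · 2 · 0 · 3 · 1 · 3
2 · 3 · 2 · 0 · 2 · 3
3 · 1 · 1 · 0 · 2 · 3
step 5: 1 · 2 · 2 · 1 · 2 · 2
3 · 3 · 1 · 3 · 1 · 2
2 · 1 · 3 · 2 · 2 · 1
0 · 2 · 0 · 3 · 1 · 3
2 · 3 · 2 · 0 · 2 · 3
3 · 1 · 1 · 0 · 2 · 3
step 6: 2 · 3 · 2 · 1 · 2 · 2
0 · 1 · 2 · 3 · 1 · 2
3 · 2 · 3 · 2 · 2 · 1
0 · 2 · 0 · 3 · 1 · 3
2 · 3 · 2 · 0 · 2 · 3
3 · 1 · 1 · 0 · 2 · 3
step 7: 2 · 3 · 2 · 1 · 2 · 2
0 · 2 · 2 · 3 · 1 · 2
3 · 2 · 3 · 2 · 2 · 1
0 · 2 · 0 · 3 · 1 · 3
2 · 3 · 2 · 0 · 2 · 3
3 · 1 · 1 · 0 · 2 · 3
step 8: 2 · 3 · 2 · 1 · 2 · 2
0 · 3 · 2 · 3 · 1 · 2
3 · 2 · 3 · 2 · 2 · 1
0 · 2 · 0 · 3 · 1 · 3
2 · 3 · 2 · 0 · 2 · 3
3 · 1 · 1 · 0 · 2 · 3
step 9: 3 · 0 · 3 · 1 · 2 · 2
1 · 1 · 3 · 3 · 1 · 2
3 · 3 · 3 · 2 · 2 · 1
0 · 2 · 0 · 3 · 1 · 3
2 · 3 · 2 · 0 · 2 · 3
3 · 1 · 1 · 0 · 2 · 3
step 10: 3 · 0 · 3 · 1 · 2 · 2
1 · 2 · 3 · 3 · 1 · 2
3 · 3 · 3 · 2 · 2 · 1
0 · 2 · 0 · 3 · 1 · 3
2 · 3 · 2 · 0 · 2 · 3
3 · 1 · 1 · 0 · 2 · 3
step 11: 3 · 0 · 3 · 1 · 2 · 2
1 · 3 · 3 · 3 · 1 · 2
3 · 3 · 3 · 2 · 2 · 1
0 · 2 · 0 · 3 · 1 · 3
2 · 3 · 2 · 0 · 2 · 3
3 · 1 · 1 · 0 · 2 · 3
step 12: 3 · 2 · 0 · 3 · 2 · 2
3 · 2 · 3 · 1 · 2 · 2
0 · 2 · 2 · 1 · 3 · 1
1 · 3 · 2 · 0 · 2 · 3
2 · 3 · 2 · 1 · 2 · 3
3 · 1 · 1 · 0 · 2 · 3
step 13: 3 · 2 · 0 · 3 · 2 · 2
3 · 3 · 3 · 1 · 2 · 2
0 · 2 · 2 · 1 · 3 · 1
1 · 3 · 2 · 0 · 2 · 3
2 · 3 · 2 · 1 · 2 · 3
3 · 1 · 1 · 0 · 2 · 3
step 14: 1 · 0 · 2 · 3 · 2 · 2
1 · 3 · 0 · 2 · 2 · 2
1 · 3 · 3 · 1 · 3 · 1
1 · 3 · 2 · 0 · 2 · 3
2 · 3 · 2 · 1 · 2 · 3
3 · 1 · 1 · 0 · 2 · 3
step 15: 1 · 1 · 2 · 3 · 2 · 2
2 · 1 · 2 · 2 · 2 · 2
2 · 2 · 1 · 2 · 3 · 1
2 · 2 · 1 · 1 · 2 · 3
3 · 1 · 0 · 2 · 2 · 3
3 · 2 · 2 · 0 · 2 · 3
step 16: 1 · 1 · 2 · 3 · 2 · 2
2 · 2 · 2 · 2 · 2 · 2
2 · 2 · 1 · 2 · 3 · 1
2 · 2 · 1 · 1 · 2 · 3
3 · 1 · 0 · 2 · 2 · 3
3 · 2 · 2 · 0 · 2 · 3
step 17: 1 · 1 · 2 · 3 · 2 · 2
2 · 3 · 2 · 2 · 2 · 2
2 · 2 · 1 · 2 · 3 · 1
2 · 2 · 1 · 1 · 2 · 3
3 · 1 · 0 · 2 · 2 · 3
3 · 2 · 2 · 0 · 2 · 3
step 18: 1 · 2 · 2 · 3 · 2 · 2
3 · 0 · 3 · 2 · 2 · 2
2 · 3 · 1 · 2 · 3 · 1
2 · 2 · 1 · 1 · 2 · 3
3 · 1 · 0 · 2 · 2 · 3
3 · 2 · 2 · 0 · 2 · 3
step 19: 1 · 2 · 2 · 3 · 2 · 2
3 · 1 · 3 · 2 · 2 · 2
2 · 3 · 1 · 2 · 3 · 1
2 · 2 · 1 · 1 · 2 · 3
3 · 1 · 0 · 2 · 2 · 3
3 · 2 · 2 · 0 · 2 · 3

71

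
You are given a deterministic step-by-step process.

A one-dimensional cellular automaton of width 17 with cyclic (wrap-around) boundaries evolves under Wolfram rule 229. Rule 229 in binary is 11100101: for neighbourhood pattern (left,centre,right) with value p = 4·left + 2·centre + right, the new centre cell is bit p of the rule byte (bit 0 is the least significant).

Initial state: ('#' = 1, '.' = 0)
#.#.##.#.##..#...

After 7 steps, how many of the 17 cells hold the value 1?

gen 0: #.#.##.#.##..#...
gen 1: ####.####.#..#.#.
gen 2: .####.#####..####
gen 3: #.####.####...###
gen 4: ##.####.###.#..##
gen 5: ###.####.####...#
gen 6: ####.####.###.#..
gen 7: .####.####.####..

12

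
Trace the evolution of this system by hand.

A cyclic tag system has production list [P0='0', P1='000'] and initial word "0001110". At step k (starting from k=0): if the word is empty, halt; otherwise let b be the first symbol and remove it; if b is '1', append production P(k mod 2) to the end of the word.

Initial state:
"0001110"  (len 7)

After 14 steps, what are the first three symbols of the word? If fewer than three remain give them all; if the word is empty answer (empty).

gen 0: "0001110"  (len 7)
gen 1: "001110"  (len 6)
gen 2: "01110"  (len 5)
gen 3: "1110"  (len 4)
gen 4: "110000"  (len 6)
gen 5: "100000"  (len 6)
gen 6: "00000000"  (len 8)
gen 7: "0000000"  (len 7)
gen 8: "000000"  (len 6)
gen 9: "00000"  (len 5)
gen 10: "0000"  (len 4)
gen 11: "000"  (len 3)
gen 12: "00"  (len 2)
gen 13: "0"  (len 1)
gen 14: (halted — word empty)

(empty)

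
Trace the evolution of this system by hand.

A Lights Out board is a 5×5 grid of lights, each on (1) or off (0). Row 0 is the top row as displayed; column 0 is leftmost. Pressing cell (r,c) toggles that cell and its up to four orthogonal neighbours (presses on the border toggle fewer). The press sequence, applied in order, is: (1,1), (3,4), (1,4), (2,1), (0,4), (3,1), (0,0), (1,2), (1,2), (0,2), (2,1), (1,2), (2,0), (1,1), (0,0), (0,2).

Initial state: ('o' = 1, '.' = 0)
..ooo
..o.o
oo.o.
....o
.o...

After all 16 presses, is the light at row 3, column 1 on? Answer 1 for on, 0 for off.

1

k=0  ..ooo
..o.o
oo.o.
....o
.o...
k=1  .oooo
oo..o
o..o.
....o
.o...
k=2  .oooo
oo..o
o..oo
...o.
.o..o
k=3  .ooo.
oo.o.
o..o.
...o.
.o..o
k=4  .ooo.
o..o.
.ooo.
.o.o.
.o..o
k=5  .oo.o
o..oo
.ooo.
.o.o.
.o..o
k=6  .oo.o
o..oo
..oo.
o.oo.
....o
k=7  o.o.o
...oo
..oo.
o.oo.
....o
k=8  o...o
.oo.o
...o.
o.oo.
....o
k=9  o.o.o
...oo
..oo.
o.oo.
....o
k=10  oo.oo
..ooo
..oo.
o.oo.
....o
k=11  oo.oo
.oooo
oo.o.
oooo.
....o
k=12  ooooo
....o
oooo.
oooo.
....o
k=13  ooooo
o...o
..oo.
.ooo.
....o
k=14  o.ooo
.oo.o
.ooo.
.ooo.
....o
k=15  .oooo
ooo.o
.ooo.
.ooo.
....o
k=16  ....o
oo..o
.ooo.
.ooo.
....o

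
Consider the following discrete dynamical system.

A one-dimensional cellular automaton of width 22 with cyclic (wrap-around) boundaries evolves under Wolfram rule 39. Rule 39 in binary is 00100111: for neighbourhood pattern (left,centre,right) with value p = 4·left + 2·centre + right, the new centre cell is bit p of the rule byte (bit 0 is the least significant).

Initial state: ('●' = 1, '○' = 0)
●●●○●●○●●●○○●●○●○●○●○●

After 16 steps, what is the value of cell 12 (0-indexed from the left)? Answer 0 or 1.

1

t=0: ●●●○●●○●●●○○●●○●○●○●○●
t=1: ○○○●○○●○○○○●○○●●●●●●●○
t=2: ●●●●○●●○●●●●○●○○○○○○○○
t=3: ○○○○●○○●○○○○●●○●●●●●●●
t=4: ○●●●●○●●○●●●○○●○○○○○○○
t=5: ●○○○○●○○●○○○○●●○●●●●●●
t=6: ○○●●●●○●●○●●●○○●○○○○○○
t=7: ●●○○○○●○○●○○○○●●○●●●●●
t=8: ○○○●●●●○●●○●●●○○●○○○○○
t=9: ●●●○○○○●○○●○○○○●●○●●●●
t=10: ○○○○●●●●○●●○●●●○○●○○○○
t=11: ●●●●○○○○●○○●○○○○●●○●●●
t=12: ○○○○○●●●●○●●○●●●○○●○○○
t=13: ●●●●●○○○○●○○●○○○○●●○●●
t=14: ○○○○○○●●●●○●●○●●●○○●○○
t=15: ●●●●●●○○○○●○○●○○○○●●○●
t=16: ○○○○○○○●●●●○●●○●●●○○●○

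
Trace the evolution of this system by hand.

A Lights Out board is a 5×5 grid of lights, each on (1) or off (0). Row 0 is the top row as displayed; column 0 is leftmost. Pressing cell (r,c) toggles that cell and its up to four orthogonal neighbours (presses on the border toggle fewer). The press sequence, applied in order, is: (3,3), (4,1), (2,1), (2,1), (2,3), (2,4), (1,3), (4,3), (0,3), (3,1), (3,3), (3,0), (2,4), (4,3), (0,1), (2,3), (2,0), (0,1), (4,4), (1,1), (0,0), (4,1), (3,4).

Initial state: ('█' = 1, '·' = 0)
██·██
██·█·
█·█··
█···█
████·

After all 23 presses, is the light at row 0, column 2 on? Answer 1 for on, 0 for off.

1

gen 0: ██·██
██·█·
█·█··
█···█
████·
gen 1: ██·██
██·█·
█·██·
█·██·
███··
gen 2: ██·██
██·█·
█·██·
████·
·····
gen 3: ██·██
█··█·
·█·█·
█·██·
·····
gen 4: ██·██
██·█·
█·██·
████·
·····
gen 5: ██·██
██···
█···█
███··
·····
gen 6: ██·██
██··█
█··█·
███·█
·····
gen 7: ██··█
████·
█····
███·█
·····
gen 8: ██··█
████·
█····
█████
··███
gen 9: ████·
███··
█····
█████
··███
gen 10: ████·
███··
██···
···██
·████
gen 11: ████·
███··
██·█·
··█··
·██·█
gen 12: ████·
███··
·█·█·
███··
███·█
gen 13: ████·
███·█
·█··█
███·█
███·█
gen 14: ████·
███·█
·█··█
█████
██·█·
gen 15: ···█·
█·█·█
·█··█
█████
██·█·
gen 16: ···█·
█·███
·███·
███·█
██·█·
gen 17: ···█·
··███
█·██·
·██·█
██·█·
gen 18: ████·
·████
█·██·
·██·█
██·█·
gen 19: ████·
·████
█·██·
·██··
██··█
gen 20: █·██·
█··██
████·
·██··
██··█
gen 21: ·███·
···██
████·
·██··
██··█
gen 22: ·███·
···██
████·
··█··
··█·█
gen 23: ·███·
···██
█████
··███
··█··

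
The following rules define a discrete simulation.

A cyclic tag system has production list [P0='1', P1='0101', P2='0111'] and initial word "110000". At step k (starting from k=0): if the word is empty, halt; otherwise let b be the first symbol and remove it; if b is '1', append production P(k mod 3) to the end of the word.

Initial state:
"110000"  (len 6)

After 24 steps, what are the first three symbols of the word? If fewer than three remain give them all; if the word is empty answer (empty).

gen 0: "110000"  (len 6)
gen 1: "100001"  (len 6)
gen 2: "000010101"  (len 9)
gen 3: "00010101"  (len 8)
gen 4: "0010101"  (len 7)
gen 5: "010101"  (len 6)
gen 6: "10101"  (len 5)
gen 7: "01011"  (len 5)
gen 8: "1011"  (len 4)
gen 9: "0110111"  (len 7)
gen 10: "110111"  (len 6)
gen 11: "101110101"  (len 9)
gen 12: "011101010111"  (len 12)
gen 13: "11101010111"  (len 11)
gen 14: "11010101110101"  (len 14)
gen 15: "10101011101010111"  (len 17)
gen 16: "01010111010101111"  (len 17)
gen 17: "1010111010101111"  (len 16)
gen 18: "0101110101011110111"  (len 19)
gen 19: "101110101011110111"  (len 18)
gen 20: "011101010111101110101"  (len 21)
gen 21: "11101010111101110101"  (len 20)
gen 22: "11010101111011101011"  (len 20)
gen 23: "10101011110111010110101"  (len 23)
gen 24: "01010111101110101101010111"  (len 26)

010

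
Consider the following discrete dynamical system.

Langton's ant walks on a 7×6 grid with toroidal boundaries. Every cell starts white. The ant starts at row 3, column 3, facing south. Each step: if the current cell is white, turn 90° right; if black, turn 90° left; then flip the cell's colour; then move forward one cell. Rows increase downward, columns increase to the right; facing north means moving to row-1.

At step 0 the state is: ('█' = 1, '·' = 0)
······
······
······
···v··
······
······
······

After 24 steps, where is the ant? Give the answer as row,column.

1,5

k=0  ······
······
······
···v··
······
······
······
k=1  ······
······
······
··<█··
······
······
······
k=2  ······
······
··^···
··██··
······
······
······
k=3  ······
······
··█>··
··██··
······
······
······
k=4  ······
······
··██··
··█v··
······
······
······
k=5  ······
······
··██··
··█·>·
······
······
······
k=6  ······
······
··██··
··█·█·
····v·
······
······
k=7  ······
······
··██··
··█·█·
···<█·
······
······
k=8  ······
······
··██··
··█^█·
···██·
······
······
k=9  ······
······
··██··
··██>·
···██·
······
······
k=10  ······
······
··██^·
··██··
···██·
······
······
k=11  ······
······
··███>
··██··
···██·
······
······
k=12  ······
······
··████
··██·v
···██·
······
······
k=13  ······
······
··████
··██<█
···██·
······
······
k=14  ······
······
··██^█
··████
···██·
······
······
k=15  ······
······
··█<·█
··████
···██·
······
······
k=16  ······
······
··█··█
··█v██
···██·
······
······
k=17  ······
······
··█··█
··█·>█
···██·
······
······
k=18  ······
······
··█·^█
··█··█
···██·
······
······
k=19  ······
······
··█·█>
··█··█
···██·
······
······
k=20  ······
·····^
··█·█·
··█··█
···██·
······
······
k=21  ······
>····█
··█·█·
··█··█
···██·
······
······
k=22  ······
█····█
v·█·█·
··█··█
···██·
······
······
k=23  ······
█····█
█·█·█<
··█··█
···██·
······
······
k=24  ······
█····^
█·█·██
··█··█
···██·
······
······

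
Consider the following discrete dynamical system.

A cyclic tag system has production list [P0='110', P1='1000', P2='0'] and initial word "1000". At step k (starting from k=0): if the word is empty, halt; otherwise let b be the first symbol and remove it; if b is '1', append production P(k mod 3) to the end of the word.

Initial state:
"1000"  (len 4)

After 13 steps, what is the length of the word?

6

0) "1000"  (len 4)
1) "000110"  (len 6)
2) "00110"  (len 5)
3) "0110"  (len 4)
4) "110"  (len 3)
5) "101000"  (len 6)
6) "010000"  (len 6)
7) "10000"  (len 5)
8) "00001000"  (len 8)
9) "0001000"  (len 7)
10) "001000"  (len 6)
11) "01000"  (len 5)
12) "1000"  (len 4)
13) "000110"  (len 6)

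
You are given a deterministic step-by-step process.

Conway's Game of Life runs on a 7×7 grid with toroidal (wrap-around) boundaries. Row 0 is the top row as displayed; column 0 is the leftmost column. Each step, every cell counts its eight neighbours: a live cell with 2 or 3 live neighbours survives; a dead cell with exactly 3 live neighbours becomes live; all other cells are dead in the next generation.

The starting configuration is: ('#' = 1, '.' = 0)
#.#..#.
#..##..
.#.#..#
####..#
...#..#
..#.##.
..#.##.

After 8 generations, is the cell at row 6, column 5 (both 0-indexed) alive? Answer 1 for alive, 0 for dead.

[0] #.#..#.
#..##..
.#.#..#
####..#
...#..#
..#.##.
..#.##.
[1] ..#..#.
#..###.
.....##
.#.####
......#
..#...#
..#....
[2] .##..##
...#...
..#....
....#..
..###.#
.......
.###...
[3] ##..#..
.#.#...
...#...
..#.##.
...###.
.#..#..
##.#...
[4] ...##..
##.##..
...#...
..#..#.
..#....
##...#.
...##..
[5] .....#.
.......
.#.#...
..##...
..#...#
.####..
..##.#.
[6] ....#..
.......
...#...
.#.#...
....#..
.#..##.
.#...#.
[7] .......
.......
..#....
..###..
..####.
....##.
.....#.
[8] .......
.......
..#....
.#...#.
..#....
......#
....##.

1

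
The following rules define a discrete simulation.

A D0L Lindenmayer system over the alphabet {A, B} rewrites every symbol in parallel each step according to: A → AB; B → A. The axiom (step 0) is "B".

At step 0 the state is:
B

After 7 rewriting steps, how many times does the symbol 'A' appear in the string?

13

t=0: B
t=1: A
t=2: AB
t=3: ABA
t=4: ABAAB
t=5: ABAABABA
t=6: ABAABABAABAAB
t=7: ABAABABAABAABABAABABA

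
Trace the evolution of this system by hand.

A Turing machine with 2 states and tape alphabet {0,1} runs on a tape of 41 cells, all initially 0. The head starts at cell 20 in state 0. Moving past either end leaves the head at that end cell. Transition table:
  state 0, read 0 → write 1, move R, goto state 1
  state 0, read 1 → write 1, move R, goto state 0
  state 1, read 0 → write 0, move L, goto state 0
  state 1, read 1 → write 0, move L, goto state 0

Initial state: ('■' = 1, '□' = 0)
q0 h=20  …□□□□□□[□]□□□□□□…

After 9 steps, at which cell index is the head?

23

gen 0: q0 h=20  …□□□□□□[□]□□□□□□…
gen 1: q1 h=21  …□□□□□■[□]□□□□□□…
gen 2: q0 h=20  …□□□□□□[■]□□□□□□…
gen 3: q0 h=21  …□□□□□■[□]□□□□□□…
gen 4: q1 h=22  …□□□□■■[□]□□□□□□…
gen 5: q0 h=21  …□□□□□■[■]□□□□□□…
gen 6: q0 h=22  …□□□□■■[□]□□□□□□…
gen 7: q1 h=23  …□□□■■■[□]□□□□□□…
gen 8: q0 h=22  …□□□□■■[■]□□□□□□…
gen 9: q0 h=23  …□□□■■■[□]□□□□□□…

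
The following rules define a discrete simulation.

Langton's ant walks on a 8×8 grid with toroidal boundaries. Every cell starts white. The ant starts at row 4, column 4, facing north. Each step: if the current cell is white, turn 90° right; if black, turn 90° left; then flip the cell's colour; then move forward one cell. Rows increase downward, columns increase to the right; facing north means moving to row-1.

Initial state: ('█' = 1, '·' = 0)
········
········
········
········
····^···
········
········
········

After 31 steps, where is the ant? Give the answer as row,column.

step 0: ········
········
········
········
····^···
········
········
········
step 1: ········
········
········
········
····█>··
········
········
········
step 2: ········
········
········
········
····██··
·····v··
········
········
step 3: ········
········
········
········
····██··
····<█··
········
········
step 4: ········
········
········
········
····^█··
····██··
········
········
step 5: ········
········
········
········
···<·█··
····██··
········
········
step 6: ········
········
········
···^····
···█·█··
····██··
········
········
step 7: ········
········
········
···█>···
···█·█··
····██··
········
········
step 8: ········
········
········
···██···
···█v█··
····██··
········
········
step 9: ········
········
········
···██···
···<██··
····██··
········
········
step 10: ········
········
········
···██···
····██··
···v██··
········
········
step 11: ········
········
········
···██···
····██··
··<███··
········
········
step 12: ········
········
········
···██···
··^·██··
··████··
········
········
step 13: ········
········
········
···██···
··█>██··
··████··
········
········
step 14: ········
········
········
···██···
··████··
··█v██··
········
········
step 15: ········
········
········
···██···
··████··
··█·>█··
········
········
step 16: ········
········
········
···██···
··██^█··
··█··█··
········
········
step 17: ········
········
········
···██···
··█<·█··
··█··█··
········
········
step 18: ········
········
········
···██···
··█··█··
··█v·█··
········
········
step 19: ········
········
········
···██···
··█··█··
··<█·█··
········
········
step 20: ········
········
········
···██···
··█··█··
···█·█··
··v·····
········
step 21: ········
········
········
···██···
··█··█··
···█·█··
·<█·····
········
step 22: ········
········
········
···██···
··█··█··
·^·█·█··
·██·····
········
step 23: ········
········
········
···██···
··█··█··
·█>█·█··
·██·····
········
step 24: ········
········
········
···██···
··█··█··
·███·█··
·█v·····
········
step 25: ········
········
········
···██···
··█··█··
·███·█··
·█·>····
········
step 26: ········
········
········
···██···
··█··█··
·███·█··
·█·█····
···v····
step 27: ········
········
········
···██···
··█··█··
·███·█··
·█·█····
··<█····
step 28: ········
········
········
···██···
··█··█··
·███·█··
·█^█····
··██····
step 29: ········
········
········
···██···
··█··█··
·███·█··
·██>····
··██····
step 30: ········
········
········
···██···
··█··█··
·██^·█··
·██·····
··██····
step 31: ········
········
········
···██···
··█··█··
·█<··█··
·██·····
··██····

5,2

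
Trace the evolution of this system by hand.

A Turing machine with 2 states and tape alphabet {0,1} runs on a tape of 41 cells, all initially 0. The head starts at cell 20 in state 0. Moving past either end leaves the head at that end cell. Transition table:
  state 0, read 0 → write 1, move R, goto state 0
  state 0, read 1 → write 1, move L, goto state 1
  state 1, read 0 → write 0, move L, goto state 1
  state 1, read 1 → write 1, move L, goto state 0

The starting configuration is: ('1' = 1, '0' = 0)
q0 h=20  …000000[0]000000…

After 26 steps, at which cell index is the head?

k=0  q0 h=20  …000000[0]000000…
k=1  q0 h=21  …000001[0]000000…
k=2  q0 h=22  …000011[0]000000…
k=3  q0 h=23  …000111[0]000000…
k=4  q0 h=24  …001111[0]000000…
k=5  q0 h=25  …011111[0]000000…
k=6  q0 h=26  …111111[0]000000…
k=7  q0 h=27  …111111[0]000000…
k=8  q0 h=28  …111111[0]000000…
k=9  q0 h=29  …111111[0]000000…
k=10  q0 h=30  …111111[0]000000…
k=11  q0 h=31  …111111[0]000000…
k=12  q0 h=32  …111111[0]000000…
k=13  q0 h=33  …111111[0]000000…
k=14  q0 h=34  …111111[0]000000|
k=15  q0 h=35  …111111[0]00000|
k=16  q0 h=36  …111111[0]0000|
k=17  q0 h=37  …111111[0]000|
k=18  q0 h=38  …111111[0]00|
k=19  q0 h=39  …111111[0]0|
k=20  q0 h=40  …111111[0]|
k=21  q0 h=40  …111111[1]|
k=22  q1 h=39  …111111[1]1|
k=23  q0 h=38  …111111[1]11|
k=24  q1 h=37  …111111[1]111|
k=25  q0 h=36  …111111[1]1111|
k=26  q1 h=35  …111111[1]11111|

35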